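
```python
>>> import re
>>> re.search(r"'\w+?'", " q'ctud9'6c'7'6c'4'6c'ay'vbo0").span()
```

The match spans [2:9] → "'ctud9'".

(2, 9)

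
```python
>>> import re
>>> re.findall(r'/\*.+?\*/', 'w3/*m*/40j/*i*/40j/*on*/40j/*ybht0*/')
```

['/*m*/', '/*i*/', '/*on*/', '/*ybht0*/']

The `?` after the quantifier makes it lazy — it takes as little as possible before letting the rest of the pattern try.
Matches: at [2:7] → '/*m*/'; at [10:15] → '/*i*/'; at [18:24] → '/*on*/'; at [27:36] → '/*ybht0*/'.
Since nothing is captured, `findall` lists the 4 matched substrings directly.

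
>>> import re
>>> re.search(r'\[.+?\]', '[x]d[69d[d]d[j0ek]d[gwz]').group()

'[x]'

Lazy quantifiers expand one character at a time until the remainder of the pattern can match.
Unlike `match`, `search` isn't anchored — it looks for the pattern anywhere in the string.
The match spans [0:3] → '[x]'.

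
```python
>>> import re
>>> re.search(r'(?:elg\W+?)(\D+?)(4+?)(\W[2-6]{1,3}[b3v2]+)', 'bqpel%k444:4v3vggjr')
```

None

Here nothing in the string fits, so the call returns None.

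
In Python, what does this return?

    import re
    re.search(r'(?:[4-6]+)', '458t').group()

'45'

This matches one or more of a character in [4-6] (non-capturing group).
`re.search` tries every starting position until one works.
The match spans [0:2] → '45'.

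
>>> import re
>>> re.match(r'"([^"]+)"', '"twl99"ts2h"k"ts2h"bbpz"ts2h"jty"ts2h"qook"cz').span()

With `match`, the pattern is implicitly anchored at the beginning.
The match spans [0:7] → '"twl99"'.
Captured: group 1 = 'twl99'.

(0, 7)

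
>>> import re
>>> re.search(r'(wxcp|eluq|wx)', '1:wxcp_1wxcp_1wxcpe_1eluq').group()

'wxcp'

Branches in `(...|...)` are attempted left-to-right; the first branch that allows the whole pattern to succeed is taken.
The match spans [2:6] → 'wxcp'.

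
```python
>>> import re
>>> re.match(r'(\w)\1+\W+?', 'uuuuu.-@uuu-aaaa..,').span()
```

`\1` has to match the exact text group 1 already captured.
`match` is anchored at position 0; if the pattern doesn't fit there, it returns None.
The match spans [0:6] → 'uuuuu.'.
Captured: group 1 = 'u'.

(0, 6)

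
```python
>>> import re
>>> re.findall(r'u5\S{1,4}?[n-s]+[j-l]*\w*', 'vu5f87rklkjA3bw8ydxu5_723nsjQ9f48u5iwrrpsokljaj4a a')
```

['u5f87rklkjA3bw8ydxu5_723nsjQ9f48u5iwrrpsokljaj4a']

Pattern: the literal 'u5', then 1 to 4 of a non-whitespace character (lazy); then one or more of a character in [n-s], then zero or more of a character in [j-l], then zero or more of a word character.
Scanning left to right: at [1:49] → 'u5f87rklkjA3bw8ydxu5_723nsjQ9f48u5iwrrpsokljaj4a'.
`findall` yields the raw match text (1 of them) because the pattern has no groups.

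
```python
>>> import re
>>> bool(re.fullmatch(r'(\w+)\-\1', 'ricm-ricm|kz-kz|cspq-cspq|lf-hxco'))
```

False

The backreference `\1` re-matches whatever the first group consumed, character for character.
`fullmatch` succeeds only if the pattern covers the string from start to end.
Here there's no way to consume every character, so the call returns None, and `bool(None)` is False.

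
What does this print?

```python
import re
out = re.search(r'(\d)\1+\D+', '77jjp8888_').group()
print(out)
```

77jjp

`\1` is not a pattern — it's the concrete string captured by group 1, re-applied verbatim.
The match spans [0:5] → '77jjp'.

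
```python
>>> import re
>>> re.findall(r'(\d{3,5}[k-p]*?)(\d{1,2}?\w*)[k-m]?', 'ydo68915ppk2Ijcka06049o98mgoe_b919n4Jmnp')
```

[('68915ppk', '2Ijcka06049o98mgoe_b919n4Jmnp')]

This matches 3 to 5 of a digit, then zero or more of a character in [k-p] (lazy) (captured); then 1 to 2 of a digit (lazy), then zero or more of a word character (captured); then optionally a character in [k-m].
Matches: at [3:40] match '68915ppk2Ijcka06049o98mgoe_b919n4Jmnp', groups = ('68915ppk', '2Ijcka06049o98mgoe_b919n4Jmnp').
`findall` packs the 2 group values into a tuple for every match.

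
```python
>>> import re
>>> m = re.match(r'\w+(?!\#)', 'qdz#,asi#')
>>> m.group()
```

'qd'

Because the assertion is negative and zero-width, positions next to the forbidden text are skipped.
With `match`, the pattern is implicitly anchored at the beginning.
The match spans [0:2] → 'qd'.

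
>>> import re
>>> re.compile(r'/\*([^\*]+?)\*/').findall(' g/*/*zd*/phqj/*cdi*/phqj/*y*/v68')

['zd', 'cdi', 'y']

Walking the string: at [4:10] match '/*zd*/', group 1 = 'zd'; at [14:21] match '/*cdi*/', group 1 = 'cdi'; at [25:30] match '/*y*/', group 1 = 'y'.
`findall` collects group 1 from each match (3 total).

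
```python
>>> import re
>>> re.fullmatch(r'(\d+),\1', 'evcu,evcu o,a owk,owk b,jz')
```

None

A backreference is literal: `\1` must see the identical characters the first group matched.
`re.fullmatch` requires the pattern to consume the entire string.
Here the string isn't matched end-to-end, so the call returns None.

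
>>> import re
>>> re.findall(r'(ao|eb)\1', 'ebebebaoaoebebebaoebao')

`\1` is not a pattern — it's the concrete string captured by group 1, re-applied verbatim.
Scanning left to right: at [0:4] match 'ebeb', group 1 = 'eb'; at [6:10] match 'aoao', group 1 = 'ao'; at [10:14] match 'ebeb', group 1 = 'eb'.
Because there's exactly one group, `findall` drops the full match and keeps group 1 from each hit.

['eb', 'ao', 'eb']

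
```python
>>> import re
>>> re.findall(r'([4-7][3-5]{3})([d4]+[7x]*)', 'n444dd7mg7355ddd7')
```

[('7355', 'ddd7')]

This matches a character in [4-7], then exactly 3 of a character in [3-5] (captured); then one or more of one of [d4], then zero or more of one of [7x] (captured).
Matches: at [9:17] match '7355ddd7', groups = ('7355', 'ddd7').
With 2 capturing groups, `findall` returns a 2-tuple per match.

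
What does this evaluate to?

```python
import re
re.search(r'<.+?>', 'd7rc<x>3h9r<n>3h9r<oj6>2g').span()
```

(4, 7)

A non-greedy quantifier consumes as few characters as it can — just enough that the remainder of the pattern still matches from where it stops; whatever follows it matches normally.
`re.search` scans for the first position where the pattern succeeds.
The match spans [4:7] → '<x>'.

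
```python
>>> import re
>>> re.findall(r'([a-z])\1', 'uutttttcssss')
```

['u', 't', 't', 's', 's']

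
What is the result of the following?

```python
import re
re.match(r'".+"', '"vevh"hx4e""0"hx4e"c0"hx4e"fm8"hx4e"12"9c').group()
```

'"vevh"hx4e""0"hx4e"c0"hx4e"fm8"hx4e"12"'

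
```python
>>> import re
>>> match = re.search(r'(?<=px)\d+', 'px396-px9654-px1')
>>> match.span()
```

(2, 5)

The lookaround is zero-width — it requires the adjacent text to match without consuming it, so the asserted text isn't part of the match.
The match spans [2:5] → '396'.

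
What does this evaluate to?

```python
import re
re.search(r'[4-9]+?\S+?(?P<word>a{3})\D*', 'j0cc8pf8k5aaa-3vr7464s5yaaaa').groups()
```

('aaa',)

The match spans [4:14] → '8pf8k5aaa-'.
Captured: group 1 = 'aaa'.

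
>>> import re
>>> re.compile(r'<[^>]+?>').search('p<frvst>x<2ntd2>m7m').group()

'<frvst>'

Unlike `match`, `search` isn't anchored — it looks for the pattern anywhere in the string.
The match spans [1:8] → '<frvst>'.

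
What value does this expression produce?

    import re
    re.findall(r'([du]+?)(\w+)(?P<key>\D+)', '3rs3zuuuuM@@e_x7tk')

[('u', 'uuuM', '@@e_x')]

This matches one or more of one of [du] (lazy) (captured); then one or more of a word character (captured); then one or more of a non-digit (captured as 'key').
Walking the string: at [5:15] match 'uuuuM@@e_x', groups = ('u', 'uuuM', '@@e_x').
`findall` packs the 3 group values into a tuple for every match.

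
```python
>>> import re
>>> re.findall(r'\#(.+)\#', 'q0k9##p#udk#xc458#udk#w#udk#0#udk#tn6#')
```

Scanning left to right: at [4:38] match '##p#udk#xc458#udk#w#udk#0#udk#tn6#', group 1 = '#p#udk#xc458#udk#w#udk#0#udk#tn6'.
With a single group, `findall` returns only what that group captured — 1 item.

['#p#udk#xc458#udk#w#udk#0#udk#tn6']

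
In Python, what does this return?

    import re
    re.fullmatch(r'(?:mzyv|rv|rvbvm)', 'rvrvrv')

`fullmatch` succeeds only if the pattern covers the string from start to end.
Here the string isn't matched end-to-end, so the call returns None.

None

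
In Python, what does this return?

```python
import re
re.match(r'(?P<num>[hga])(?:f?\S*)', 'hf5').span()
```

(0, 3)

Pattern: one of [hga] (captured as 'num'); then optionally a literal 'f', then zero or more of a non-whitespace character (non-capturing group).
`re.match` only tries the pattern at the start of the string.
The match spans [0:3] → 'hf5'.
Captured: group 1 = 'h'.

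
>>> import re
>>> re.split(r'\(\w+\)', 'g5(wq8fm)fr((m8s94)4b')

['g5', 'fr(', '4b']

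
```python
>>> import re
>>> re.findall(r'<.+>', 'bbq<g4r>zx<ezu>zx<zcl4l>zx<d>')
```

['<g4r>zx<ezu>zx<zcl4l>zx<d>']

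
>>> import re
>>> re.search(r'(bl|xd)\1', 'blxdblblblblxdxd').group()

'blbl'

After group 1 captures some text, `\1` only succeeds where that same text appears again.
`re.search` tries every starting position until one works.
The match spans [4:8] → 'blbl'.
Captured: group 1 = 'bl'.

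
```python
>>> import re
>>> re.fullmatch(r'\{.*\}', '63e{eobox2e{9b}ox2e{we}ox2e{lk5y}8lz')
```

None

`re.fullmatch` requires the pattern to consume the entire string.
Here there's no way to consume every character, so the call returns None.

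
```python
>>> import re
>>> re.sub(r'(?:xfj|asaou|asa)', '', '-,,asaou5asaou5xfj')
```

'-,,55'

`|` is ordered: at each position the engine commits to the first alternative that works.
Matches: at [3:8] → 'asaou'; at [9:14] → 'asaou'; at [15:18] → 'xfj'.
Each match is replaced by ''.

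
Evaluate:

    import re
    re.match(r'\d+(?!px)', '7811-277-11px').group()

'7811'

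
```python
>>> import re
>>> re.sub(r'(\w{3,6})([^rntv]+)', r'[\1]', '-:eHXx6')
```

'-:[eHXx]'

The pattern matches 3 to 6 of a word character (captured); then one or more of any character except [rntv] (captured).
Matches: at [2:7] → 'eHXx6'.
Each match is replaced using the text its own group 1 captured.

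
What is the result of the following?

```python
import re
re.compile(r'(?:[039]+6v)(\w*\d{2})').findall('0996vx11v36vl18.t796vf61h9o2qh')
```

['x11v36vl18', 'f61']

Pattern: one or more of one of [039], then the literal '6v' (non-capturing group); then zero or more of a word character, then exactly 2 of a digit (captured).
Scanning left to right: at [0:15] match '0996vx11v36vl18', group 1 = 'x11v36vl18'; at [18:24] match '96vf61', group 1 = 'f61'.
Because there's exactly one group, `findall` drops the full match and keeps group 1 from each hit.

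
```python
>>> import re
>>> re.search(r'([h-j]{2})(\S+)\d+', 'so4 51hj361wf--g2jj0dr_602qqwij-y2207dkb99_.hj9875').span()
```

(6, 50)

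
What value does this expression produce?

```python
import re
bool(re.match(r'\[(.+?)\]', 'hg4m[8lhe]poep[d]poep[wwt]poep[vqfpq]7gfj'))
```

`match` is anchored at position 0; if the pattern doesn't fit there, it returns None.
Here the string doesn't start with a match, so the call returns None, and `bool(None)` is False.

False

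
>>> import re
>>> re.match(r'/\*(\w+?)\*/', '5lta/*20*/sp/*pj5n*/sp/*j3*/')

`match` is anchored at position 0; if the pattern doesn't fit there, it returns None.
Here position 0 doesn't satisfy it, so the call returns None.

None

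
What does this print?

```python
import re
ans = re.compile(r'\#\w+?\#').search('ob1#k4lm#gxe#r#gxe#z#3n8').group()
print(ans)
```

The match spans [3:9] → '#k4lm#'.

#k4lm#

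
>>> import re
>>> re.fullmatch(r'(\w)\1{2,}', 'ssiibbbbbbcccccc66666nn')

None

The backreference `\1` re-matches whatever the first group consumed, character for character.
For `fullmatch`, every character of the input must be accounted for by the pattern.
Here the pattern can't cover the whole string, so the call returns None.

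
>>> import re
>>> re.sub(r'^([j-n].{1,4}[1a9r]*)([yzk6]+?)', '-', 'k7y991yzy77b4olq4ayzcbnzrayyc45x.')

Pattern: anchored at the start of the string; then a character in [j-n], then 1 to 4 of any character, then zero or more of one of [1a9r] (captured); then one or more of one of [yzk6] (lazy) (captured).
A `+?`/`*?`/`{m,n}?` starts at its minimum and grows only as far as needed for what follows to match.
Matches: at [0:7] → 'k7y991y'.
Each match is replaced by '-'.

'-zy77b4olq4ayzcbnzrayyc45x.'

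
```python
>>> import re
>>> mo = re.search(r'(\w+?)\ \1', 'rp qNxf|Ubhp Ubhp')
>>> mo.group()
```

`\1` has to match the exact text group 1 already captured.
The match spans [8:17] → 'Ubhp Ubhp'.

'Ubhp Ubhp'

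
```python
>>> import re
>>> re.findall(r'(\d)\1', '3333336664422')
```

['3', '3', '3', '6', '4', '2']

`\1` has to match the exact text group 1 already captured.
Because there's exactly one group, `findall` drops the full match and keeps group 1 from each hit.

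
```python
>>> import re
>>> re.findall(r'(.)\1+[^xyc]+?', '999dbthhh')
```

['9', 'h']

`\1` has to match the exact text group 1 already captured.
Because there's exactly one group, `findall` drops the full match and keeps group 1 from each hit.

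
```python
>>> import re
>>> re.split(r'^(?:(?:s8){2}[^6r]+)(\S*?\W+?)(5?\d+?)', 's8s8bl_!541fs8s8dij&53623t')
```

The pattern matches anchored at the start of the string; then the literal 's8' repeated 2 times, then one or more of any character except [6r] (non-capturing group); then zero or more of a non-whitespace character (lazy), then one or more of a non-word character (lazy) (captured); then optionally a literal '5', then one or more of a digit (lazy) (captured).
Matches to split on: at [0:22] → 's8s8bl_!541fs8s8dij&53'.
With a capturing group present, the delimiter's captured portion is kept in the result list.

['', '&', '53', '623t']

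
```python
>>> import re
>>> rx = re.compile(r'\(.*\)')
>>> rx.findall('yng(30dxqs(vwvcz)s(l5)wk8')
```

['(30dxqs(vwvcz)s(l5)']

No capturing groups, so `findall` returns the 1 full match string.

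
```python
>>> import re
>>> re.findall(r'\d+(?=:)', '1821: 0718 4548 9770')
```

['1821']

The lookaround is zero-width — it requires the adjacent text to match without consuming it, so the asserted text isn't part of the match.
Matches: at [0:4] → '1821'.
`findall` yields the raw match text (1 of them) because the pattern has no groups.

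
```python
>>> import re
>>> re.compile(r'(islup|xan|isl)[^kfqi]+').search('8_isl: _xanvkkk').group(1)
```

'isl'

The match spans [2:12] → 'isl: _xanv'.
Captured: group 1 = 'isl'.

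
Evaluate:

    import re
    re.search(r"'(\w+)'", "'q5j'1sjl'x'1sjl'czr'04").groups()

('q5j',)

The match spans [0:5] → "'q5j'".
Captured: group 1 = 'q5j'.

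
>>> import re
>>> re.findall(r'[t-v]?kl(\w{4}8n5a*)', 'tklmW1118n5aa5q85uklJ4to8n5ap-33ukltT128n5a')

This matches optionally a character in [t-v], then the literal 'kl'; then exactly 4 of a word character, then the literal '8n5', then zero or more of the literal 'a' (captured).
Matches: at [17:28] match 'uklJ4to8n5a', group 1 = 'J4to8n5a'; at [32:43] match 'ukltT128n5a', group 1 = 'tT128n5a'.
One capturing group, so `findall` returns just the captured substring from each match — 2 in all.

['J4to8n5a', 'tT128n5a']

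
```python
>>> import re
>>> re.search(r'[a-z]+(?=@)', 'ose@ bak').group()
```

'ose'

Because the assertion is zero-width, the text it checks is not consumed and won't appear in the result.
The match spans [0:3] → 'ose'.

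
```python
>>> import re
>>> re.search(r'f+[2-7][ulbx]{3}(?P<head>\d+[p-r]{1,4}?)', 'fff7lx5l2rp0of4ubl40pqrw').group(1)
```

'40p'

The pattern matches one or more of a literal 'f', then a character in [2-7], then exactly 3 of one of [ulbx]; then one or more of a digit, then 1 to 4 of a character in [p-r] (lazy) (captured as 'head').
A `+?`/`*?`/`{m,n}?` starts at its minimum and grows only as far as needed for what follows to match.
`re.search` tries every starting position until one works.
The match spans [13:21] → 'f4ubl40p'.
Captured: group 1 = '40p'.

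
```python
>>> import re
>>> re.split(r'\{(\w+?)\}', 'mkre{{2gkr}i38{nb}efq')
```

['mkre{', '2gkr', 'i38', 'nb', 'efq']

Matches to split on: at [5:11] → '{2gkr}'; at [14:18] → '{nb}'.
With a capturing group present, the delimiter's captured portion is kept in the result list.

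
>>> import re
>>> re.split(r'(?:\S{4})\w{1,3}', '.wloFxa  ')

Pattern: exactly 4 of a non-whitespace character (non-capturing group); then 1 to 3 of a word character.
Matches to split on: at [0:7] → '.wloFxa'.
Each match becomes a cut point; 2 segments remain.

['', '  ']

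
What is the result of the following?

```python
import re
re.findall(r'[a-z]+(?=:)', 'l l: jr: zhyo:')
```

The lookaround is zero-width — it requires the adjacent text to match without consuming it, so the asserted text isn't part of the match.
`findall` yields the raw match text (3 of them) because the pattern has no groups.

['l', 'jr', 'zhyo']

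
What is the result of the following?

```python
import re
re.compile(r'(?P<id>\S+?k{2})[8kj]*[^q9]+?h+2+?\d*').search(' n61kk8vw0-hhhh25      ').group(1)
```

'n61kk'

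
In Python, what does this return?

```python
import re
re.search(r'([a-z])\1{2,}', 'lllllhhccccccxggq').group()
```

'lllll'

The backreference `\1` re-matches whatever the first group consumed, character for character.
`re.search` scans for the first position where the pattern succeeds.
The match spans [0:5] → 'lllll'.
Captured: group 1 = 'l'.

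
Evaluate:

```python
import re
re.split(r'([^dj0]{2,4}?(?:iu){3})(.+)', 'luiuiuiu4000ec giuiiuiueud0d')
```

['', 'luiuiuiu', '4000ec giuiiuiueud0d', '']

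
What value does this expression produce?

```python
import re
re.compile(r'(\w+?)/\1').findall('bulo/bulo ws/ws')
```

['bulo', 'ws']

After group 1 captures some text, `\1` only succeeds where that same text appears again.
`findall` collects group 1 from each match (2 total).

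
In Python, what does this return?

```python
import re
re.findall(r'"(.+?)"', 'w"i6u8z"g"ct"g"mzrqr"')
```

['i6u8z', 'ct', 'mzrqr']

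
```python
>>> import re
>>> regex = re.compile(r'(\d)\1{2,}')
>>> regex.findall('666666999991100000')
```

`\1` is not a pattern — it's the concrete string captured by group 1, re-applied verbatim.
One capturing group, so `findall` returns just the captured substring from each match — 3 in all.

['6', '9', '0']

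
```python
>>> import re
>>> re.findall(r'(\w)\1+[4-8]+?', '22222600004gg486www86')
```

The backreference `\1` re-matches whatever the first group consumed, character for character.
Walking the string: at [0:6] match '222226', group 1 = '2'; at [6:11] match '00004', group 1 = '0'; at [11:14] match 'gg4', group 1 = 'g'; at [16:20] match 'www8', group 1 = 'w'.
With a single group, `findall` returns only what that group captured — 4 items.

['2', '0', 'g', 'w']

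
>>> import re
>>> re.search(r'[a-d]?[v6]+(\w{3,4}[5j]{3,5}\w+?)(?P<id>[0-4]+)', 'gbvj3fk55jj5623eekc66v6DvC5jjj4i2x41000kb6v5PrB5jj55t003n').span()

(1, 15)

Pattern: optionally a character in [a-d], then one or more of one of [v6]; then 3 to 4 of a word character, then 3 to 5 of one of [5j], then one or more of a word character (lazy) (captured); then one or more of a character in [0-4] (captured as 'id').
A non-greedy quantifier consumes as few characters as it can — just enough that the remainder of the pattern still matches from where it stops; whatever follows it matches normally.
`search` walks the string left to right and returns the first match it finds.
The match spans [1:15] → 'bvj3fk55jj5623'.
Captured: group 1 = 'j3fk55jj56', group 2 = '23'.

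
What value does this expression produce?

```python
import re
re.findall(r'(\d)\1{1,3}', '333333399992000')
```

['3', '3', '9', '0']

The backreference `\1` re-matches whatever the first group consumed, character for character.
Matches: at [0:4] match '3333', group 1 = '3'; at [4:7] match '333', group 1 = '3'; at [7:11] match '9999', group 1 = '9'; at [12:15] match '000', group 1 = '0'.
`findall` collects group 1 from each match (4 total).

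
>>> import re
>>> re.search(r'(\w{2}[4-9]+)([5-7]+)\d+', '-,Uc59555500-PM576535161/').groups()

The match spans [2:12] → 'Uc59555500'.
Captured: group 1 = 'Uc59555', group 2 = '5'.

('Uc59555', '5')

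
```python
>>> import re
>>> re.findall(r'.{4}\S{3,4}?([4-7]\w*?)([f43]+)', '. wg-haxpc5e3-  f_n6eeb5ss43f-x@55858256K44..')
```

[('5e', '3'), ('5ss', '43f'), ('56K', '44')]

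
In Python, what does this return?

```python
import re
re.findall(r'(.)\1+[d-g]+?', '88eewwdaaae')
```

['8', 'w', 'a']

`\1` is not a pattern — it's the concrete string captured by group 1, re-applied verbatim.
Because there's exactly one group, `findall` drops the full match and keeps group 1 from each hit.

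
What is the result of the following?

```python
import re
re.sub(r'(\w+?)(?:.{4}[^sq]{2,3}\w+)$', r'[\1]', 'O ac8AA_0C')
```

The pattern matches one or more of a word character (lazy) (captured); then exactly 4 of any character, then 2 to 3 of any character except [sq], then one or more of a word character (non-capturing group); then anchored at the end.
Matches: at [0:10] → 'O ac8AA_0C'.
`\1` in the replacement pulls in group 1's text for each match.

'[O]'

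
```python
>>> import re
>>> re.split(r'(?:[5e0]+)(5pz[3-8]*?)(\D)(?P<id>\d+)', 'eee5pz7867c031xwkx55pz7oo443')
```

Pattern: one or more of one of [5e0] (non-capturing group); then the literal '5pz', then zero or more of a character in [3-8] (lazy) (captured); then a non-digit (captured); then one or more of a digit (captured as 'id').
Matches to split on: at [0:14] → 'eee5pz7867c031'.
`re.split` interleaves the captured-group text with the surrounding fragments.

['', '5pz7867', 'c', '031', 'xwkx55pz7oo443']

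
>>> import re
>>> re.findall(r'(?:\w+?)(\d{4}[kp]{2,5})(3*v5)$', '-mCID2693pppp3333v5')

[('2693pppp', '3333v5')]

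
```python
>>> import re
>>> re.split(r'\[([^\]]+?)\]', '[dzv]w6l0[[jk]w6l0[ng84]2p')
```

Because the pattern has a capturing group, `split` also inserts each captured text between the pieces.

['', 'dzv', 'w6l0', '[jk', 'w6l0', 'ng84', '2p']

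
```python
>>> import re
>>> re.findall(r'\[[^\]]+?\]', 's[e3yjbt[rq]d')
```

Since nothing is captured, `findall` lists the 1 matched substring directly.

['[e3yjbt[rq]']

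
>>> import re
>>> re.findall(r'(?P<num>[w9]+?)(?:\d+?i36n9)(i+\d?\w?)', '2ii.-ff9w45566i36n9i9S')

[('9w', 'i9S')]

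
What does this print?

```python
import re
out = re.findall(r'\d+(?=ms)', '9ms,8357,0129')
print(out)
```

['9']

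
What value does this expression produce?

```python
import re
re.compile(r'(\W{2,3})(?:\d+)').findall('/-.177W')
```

Because there's exactly one group, `findall` drops the full match and keeps group 1 from the one hit.

['/-.']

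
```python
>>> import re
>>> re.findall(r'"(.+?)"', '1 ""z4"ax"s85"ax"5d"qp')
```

Because the quantifier is non-greedy, it stops expanding at the earliest point where the rest of the pattern can succeed.
Matches: at [2:7] match '""z4"', group 1 = '"z4'; at [9:14] match '"s85"', group 1 = 's85'; at [16:20] match '"5d"', group 1 = '5d'.
Because there's exactly one group, `findall` drops the full match and keeps group 1 from each hit.

['"z4', 's85', '5d']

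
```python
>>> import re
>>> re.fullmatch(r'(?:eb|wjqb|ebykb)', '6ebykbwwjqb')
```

None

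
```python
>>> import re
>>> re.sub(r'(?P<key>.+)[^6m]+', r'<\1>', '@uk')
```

'<@u>'

The pattern matches one or more of any character (captured as 'key'); then one or more of any character except [6m].
Matches: at [0:3] → '@uk'.
The replacement refers to a captured group, so each match is rewritten using its own captured text.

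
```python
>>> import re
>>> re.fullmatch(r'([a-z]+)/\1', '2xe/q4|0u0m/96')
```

After group 1 captures some text, `\1` only succeeds where that same text appears again.
`fullmatch` succeeds only if the pattern covers the string from start to end.
Here there's no way to consume every character, so the call returns None.

None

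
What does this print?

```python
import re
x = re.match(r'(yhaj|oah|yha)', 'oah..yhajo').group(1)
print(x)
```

oah

The match spans [0:3] → 'oah'.
Captured: group 1 = 'oah'.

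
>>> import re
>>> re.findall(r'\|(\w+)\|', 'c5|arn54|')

['arn54']

Scanning left to right: at [2:9] match '|arn54|', group 1 = 'arn54'.
`findall` collects group 1 from the one match (1 total).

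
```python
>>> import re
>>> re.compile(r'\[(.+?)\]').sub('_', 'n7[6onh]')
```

'n7_'

Matches: at [2:8] → '[6onh]'.
`sub` substitutes '_' at each match site.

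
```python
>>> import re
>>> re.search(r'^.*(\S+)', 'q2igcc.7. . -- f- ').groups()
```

The pattern matches anchored at the start of the string; then zero or more of any character; then one or more of a non-whitespace character (captured).
`search` walks the string left to right and returns the first match it finds.
The match spans [0:17] → 'q2igcc.7. . -- f-'.
Captured: group 1 = '-'.

('-',)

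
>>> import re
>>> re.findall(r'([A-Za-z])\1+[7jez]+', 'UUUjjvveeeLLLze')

['U', 'v', 'L']

`\1` has to match the exact text group 1 already captured.
Matches: at [0:5] match 'UUUjj', group 1 = 'U'; at [5:10] match 'vveee', group 1 = 'v'; at [10:15] match 'LLLze', group 1 = 'L'.
Because there's exactly one group, `findall` drops the full match and keeps group 1 from each hit.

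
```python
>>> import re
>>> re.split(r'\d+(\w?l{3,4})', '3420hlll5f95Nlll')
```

['', 'hlll', '5f', 'Nlll', '']

Pattern: one or more of a digit; then optionally a word character, then 3 to 4 of the literal 'l' (captured).
Matches to split on: at [0:8] → '3420hlll'; at [10:16] → '95Nlll'.
With a capturing group present, the delimiter's captured portion is kept in the result list.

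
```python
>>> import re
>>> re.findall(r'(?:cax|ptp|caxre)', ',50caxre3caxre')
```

Alternation isn't longest-match — the leftmost alternative that fits at this position is chosen.
Walking the string: at [3:6] → 'cax'; at [9:12] → 'cax'.
With no groups in the pattern, `findall` gives back each whole match — 2 here.

['cax', 'cax']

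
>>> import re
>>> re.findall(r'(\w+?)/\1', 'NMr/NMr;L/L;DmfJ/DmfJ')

['NMr', 'L', 'DmfJ']

`\1` is not a pattern — it's the concrete string captured by group 1, re-applied verbatim.
Scanning left to right: at [0:7] match 'NMr/NMr', group 1 = 'NMr'; at [8:11] match 'L/L', group 1 = 'L'; at [12:21] match 'DmfJ/DmfJ', group 1 = 'DmfJ'.
`findall` collects group 1 from each match (3 total).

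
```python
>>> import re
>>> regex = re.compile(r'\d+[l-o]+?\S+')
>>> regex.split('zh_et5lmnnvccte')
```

['zh_et', '']

The pattern matches one or more of a digit; then one or more of a character in [l-o] (lazy); then one or more of a non-whitespace character.
Matches to split on: at [5:15] → '5lmnnvccte'.
Each match becomes a cut point; 2 segments remain.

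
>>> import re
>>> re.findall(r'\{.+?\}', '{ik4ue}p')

['{ik4ue}']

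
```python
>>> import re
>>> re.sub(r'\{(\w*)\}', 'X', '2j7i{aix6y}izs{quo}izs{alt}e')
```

Every occurrence is swapped for 'X'.

'2j7iXizsXizsXe'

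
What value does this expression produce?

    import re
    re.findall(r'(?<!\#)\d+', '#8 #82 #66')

`(?!…)`/`(?<!…)` only lets a position through if the neighbouring text does NOT match; no characters are consumed.
Matches: at [5:6] → '2'; at [9:10] → '6'.
With no groups in the pattern, `findall` gives back each whole match — 2 here.

['2', '6']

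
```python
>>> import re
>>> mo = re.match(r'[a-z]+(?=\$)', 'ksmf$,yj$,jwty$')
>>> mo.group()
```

'ksmf'

`re.match` won't scan ahead — the pattern has to work from the very first character.
The match spans [0:4] → 'ksmf'.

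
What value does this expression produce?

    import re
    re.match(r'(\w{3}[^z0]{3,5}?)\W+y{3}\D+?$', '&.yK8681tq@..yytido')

None

This matches exactly 3 of a word character, then 3 to 5 of any character except [z0] (lazy) (captured); then one or more of a non-word character, then exactly 3 of a literal 'y', then one or more of a non-digit (lazy); then anchored at the end.
`re.match` won't scan ahead — the pattern has to work from the very first character.
Here the string doesn't start with a match, so the call returns None.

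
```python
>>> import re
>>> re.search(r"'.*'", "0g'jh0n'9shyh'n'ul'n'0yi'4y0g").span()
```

`re.search` scans for the first position where the pattern succeeds.
The match spans [2:25] → "'jh0n'9shyh'n'ul'n'0yi'".

(2, 25)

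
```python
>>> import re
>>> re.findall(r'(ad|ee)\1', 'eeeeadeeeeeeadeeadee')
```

['ee', 'ee']

A backreference is literal: `\1` must see the identical characters the first group matched.
Matches: at [0:4] match 'eeee', group 1 = 'ee'; at [6:10] match 'eeee', group 1 = 'ee'.
Because there's exactly one group, `findall` drops the full match and keeps group 1 from each hit.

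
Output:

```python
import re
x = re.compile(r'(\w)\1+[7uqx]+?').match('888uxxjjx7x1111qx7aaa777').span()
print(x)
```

(0, 4)

`\1` has to match the exact text group 1 already captured.
`match` is anchored at position 0; if the pattern doesn't fit there, it returns None.
The match spans [0:4] → '888u'.
Captured: group 1 = '8'.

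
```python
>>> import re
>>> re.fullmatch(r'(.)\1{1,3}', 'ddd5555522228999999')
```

None

After group 1 captures some text, `\1` only succeeds where that same text appears again.
For `fullmatch`, every character of the input must be accounted for by the pattern.
Here there's no way to consume every character, so the call returns None.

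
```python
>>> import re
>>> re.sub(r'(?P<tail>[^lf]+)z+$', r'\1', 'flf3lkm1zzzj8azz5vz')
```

The replacement refers to a captured group, so each match is rewritten using its own captured text.

'flf3lkm1zzzj8azz5v'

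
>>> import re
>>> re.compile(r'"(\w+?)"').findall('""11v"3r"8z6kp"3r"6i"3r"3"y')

Walking the string: at [1:6] match '"11v"', group 1 = '11v'; at [8:15] match '"8z6kp"', group 1 = '8z6kp'; at [17:21] match '"6i"', group 1 = '6i'; at [23:26] match '"3"', group 1 = '3'.
One capturing group, so `findall` returns just the captured substring from each match — 4 in all.

['11v', '8z6kp', '6i', '3']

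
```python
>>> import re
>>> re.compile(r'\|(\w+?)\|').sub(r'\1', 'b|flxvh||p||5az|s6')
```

'bflxvhp5azs6'

The replacement refers to a captured group, so each match is rewritten using its own captured text.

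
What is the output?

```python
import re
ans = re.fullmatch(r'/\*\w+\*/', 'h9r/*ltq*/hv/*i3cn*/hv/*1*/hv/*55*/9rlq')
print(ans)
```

`re.fullmatch` requires the pattern to consume the entire string.
Here the pattern can't cover the whole string, so the call returns None.

None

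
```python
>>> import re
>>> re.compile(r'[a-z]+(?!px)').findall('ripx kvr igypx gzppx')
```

['ripx', 'kvr', 'igypx', 'gzppx']

The negative lookahead/lookbehind blocks any match where the forbidden context is present.
Walking the string: at [0:4] → 'ripx'; at [5:8] → 'kvr'; at [9:14] → 'igypx'; at [15:20] → 'gzppx'.
`findall` yields the raw match text (4 of them) because the pattern has no groups.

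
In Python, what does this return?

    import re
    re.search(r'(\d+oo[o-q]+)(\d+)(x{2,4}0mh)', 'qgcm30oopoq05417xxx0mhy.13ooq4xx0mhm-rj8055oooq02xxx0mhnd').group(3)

'xxx0mh'

This matches one or more of a digit, then the literal 'oo', then one or more of a character in [o-q] (captured); then one or more of a digit (captured); then 2 to 4 of a literal 'x', then the literal '0mh' (captured).
`re.search` scans for the first position where the pattern succeeds.
The match spans [4:22] → '30oopoq05417xxx0mh'.
Captured: group 1 = '30oopoq', group 2 = '05417', group 3 = 'xxx0mh'.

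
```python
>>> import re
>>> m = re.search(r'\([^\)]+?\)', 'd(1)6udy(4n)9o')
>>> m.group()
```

'(1)'

The match spans [1:4] → '(1)'.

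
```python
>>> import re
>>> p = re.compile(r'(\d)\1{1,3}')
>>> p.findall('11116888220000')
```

`\1` is not a pattern — it's the concrete string captured by group 1, re-applied verbatim.
One capturing group, so `findall` returns just the captured substring from each match — 4 in all.

['1', '8', '2', '0']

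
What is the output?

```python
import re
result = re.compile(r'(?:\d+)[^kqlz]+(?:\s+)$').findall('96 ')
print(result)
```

Since nothing is captured, `findall` lists the 1 matched substring directly.

['96 ']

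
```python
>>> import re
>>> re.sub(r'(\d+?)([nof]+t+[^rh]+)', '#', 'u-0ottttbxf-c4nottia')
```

'u-#'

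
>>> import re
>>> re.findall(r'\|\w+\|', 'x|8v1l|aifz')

['|8v1l|']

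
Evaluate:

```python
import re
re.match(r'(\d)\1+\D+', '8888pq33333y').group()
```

'8888pq'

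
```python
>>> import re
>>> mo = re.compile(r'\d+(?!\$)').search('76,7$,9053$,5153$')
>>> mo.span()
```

A negative assertion filters positions out without eating any characters.
`re.search` tries every starting position until one works.
The match spans [0:2] → '76'.

(0, 2)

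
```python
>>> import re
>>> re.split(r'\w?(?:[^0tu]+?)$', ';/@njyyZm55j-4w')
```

['', '']

This matches optionally a word character; then one or more of any character except [0tu] (lazy) (non-capturing group); then anchored at the end.
`split` removes every match and returns the 2 fragments in between.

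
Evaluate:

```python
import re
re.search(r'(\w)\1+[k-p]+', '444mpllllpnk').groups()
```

The match spans [0:12] → '444mpllllpnk'.
Captured: group 1 = '4'.

('4',)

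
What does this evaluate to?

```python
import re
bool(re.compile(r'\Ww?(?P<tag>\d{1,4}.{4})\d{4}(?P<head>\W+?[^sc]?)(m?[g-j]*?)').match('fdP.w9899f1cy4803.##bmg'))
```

With `match`, the pattern is implicitly anchored at the beginning.
Here position 0 doesn't satisfy it, so the call returns None, and `bool(None)` is False.

False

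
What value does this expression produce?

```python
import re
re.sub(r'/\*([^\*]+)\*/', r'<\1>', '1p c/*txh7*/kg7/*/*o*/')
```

'1p c<txh7>kg7/*<o>'

Matches: at [4:12] → '/*txh7*/'; at [17:22] → '/*o*/'.
The replacement refers to a captured group, so each match is rewritten using its own captured text.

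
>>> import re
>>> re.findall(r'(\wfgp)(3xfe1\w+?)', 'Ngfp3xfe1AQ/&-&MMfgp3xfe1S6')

[('Mfgp', '3xfe1S')]

A non-greedy quantifier consumes as few characters as it can — just enough that the remainder of the pattern still matches from where it stops; whatever follows it matches normally.
`findall` packs the 2 group values into a tuple for every match.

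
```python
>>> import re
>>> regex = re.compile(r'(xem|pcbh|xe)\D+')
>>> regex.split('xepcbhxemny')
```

['', 'xe', '']

Matches to split on: at [0:11] → 'xepcbhxemny'.
The group in the pattern means `split` returns the separators' captures alongside the pieces.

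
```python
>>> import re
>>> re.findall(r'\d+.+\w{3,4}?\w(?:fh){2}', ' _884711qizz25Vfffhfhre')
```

Pattern: one or more of a digit; then one or more of any character; then 3 to 4 of a word character (lazy), then a word character, then the literal 'fh' repeated 2 times.
Matches: at [2:21] → '884711qizz25Vfffhfh'.
No capturing groups, so `findall` returns the 1 full match string.

['884711qizz25Vfffhfh']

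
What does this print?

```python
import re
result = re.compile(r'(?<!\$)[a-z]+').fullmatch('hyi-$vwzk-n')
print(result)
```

The negative lookaround is zero-width — it rules out positions where the adjacent text would match, without consuming anything.
For `fullmatch`, every character of the input must be accounted for by the pattern.
Here the string isn't matched end-to-end, so the call returns None.

None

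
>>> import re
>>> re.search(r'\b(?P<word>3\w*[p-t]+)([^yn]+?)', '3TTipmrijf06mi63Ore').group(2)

Pattern: a word boundary (`\b`, zero-width); then the literal '3', then zero or more of a word character, then one or more of a character in [p-t] (captured as 'word'); then one or more of any character except [yn] (lazy) (captured).
`search` walks the string left to right and returns the first match it finds.
The match spans [0:19] → '3TTipmrijf06mi63Ore'.
Captured: group 1 = '3TTipmrijf06mi63Or', group 2 = 'e'.

'e'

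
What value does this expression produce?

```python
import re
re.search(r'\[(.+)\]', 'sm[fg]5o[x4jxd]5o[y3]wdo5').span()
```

`search` walks the string left to right and returns the first match it finds.
The match spans [2:21] → '[fg]5o[x4jxd]5o[y3]'.
Captured: group 1 = 'fg]5o[x4jxd]5o[y3'.

(2, 21)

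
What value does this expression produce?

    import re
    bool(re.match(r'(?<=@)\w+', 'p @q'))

False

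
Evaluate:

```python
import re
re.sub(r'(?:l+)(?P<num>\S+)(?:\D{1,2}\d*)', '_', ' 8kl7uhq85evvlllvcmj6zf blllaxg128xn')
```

This matches one or more of a literal 'l' (non-capturing group); then one or more of a non-whitespace character (captured as 'num'); then 1 to 2 of a non-digit, then zero or more of a digit (non-capturing group).
Every occurrence is swapped for '_'.

' 8k__'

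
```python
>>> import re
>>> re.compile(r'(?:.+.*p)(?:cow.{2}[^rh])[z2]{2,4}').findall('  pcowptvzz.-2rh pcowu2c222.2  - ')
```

['  pcowptvzz.-2rh pcowu2c222']

This matches one or more of any character, then zero or more of any character, then a literal 'p' (non-capturing group); then the literal 'cow', then exactly 2 of any character, then any character except [rh] (non-capturing group); then 2 to 4 of one of [z2].
Since nothing is captured, `findall` lists the 1 matched substring directly.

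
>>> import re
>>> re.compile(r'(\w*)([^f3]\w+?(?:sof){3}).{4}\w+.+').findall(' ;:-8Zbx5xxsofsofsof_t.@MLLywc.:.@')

[('', '-8Zbx5xxsofsofsof')]

This matches zero or more of a word character (captured); then any character except [f3], then one or more of a word character (lazy), then the literal 'sof' repeated 3 times (captured); then exactly 4 of any character, then one or more of a word character, then one or more of any character.
Scanning left to right: at [3:34] match '-8Zbx5xxsofsofsof_t.@MLLywc.:.@', groups = ('', '-8Zbx5xxsofsofsof').
With 2 capturing groups, `findall` returns a 2-tuple per match.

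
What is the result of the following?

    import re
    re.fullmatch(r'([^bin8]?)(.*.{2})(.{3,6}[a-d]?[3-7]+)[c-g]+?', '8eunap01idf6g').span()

(0, 13)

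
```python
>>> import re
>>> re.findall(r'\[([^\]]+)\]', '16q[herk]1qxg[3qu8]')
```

['herk', '3qu8']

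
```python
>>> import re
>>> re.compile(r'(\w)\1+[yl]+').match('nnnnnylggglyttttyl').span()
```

(0, 7)

`\1` is not a pattern — it's the concrete string captured by group 1, re-applied verbatim.
With `match`, the pattern is implicitly anchored at the beginning.
The match spans [0:7] → 'nnnnnyl'.
Captured: group 1 = 'n'.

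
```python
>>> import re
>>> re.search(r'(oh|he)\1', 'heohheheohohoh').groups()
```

The match spans [4:8] → 'hehe'.
Captured: group 1 = 'he'.

('he',)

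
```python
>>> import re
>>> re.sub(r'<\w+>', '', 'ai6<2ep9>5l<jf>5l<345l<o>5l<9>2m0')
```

'ai65l5l<345l5l2m0'

Matches: at [3:9] → '<2ep9>'; at [11:15] → '<jf>'; at [22:25] → '<o>'; at [27:30] → '<9>'.
Every occurrence is swapped for ''.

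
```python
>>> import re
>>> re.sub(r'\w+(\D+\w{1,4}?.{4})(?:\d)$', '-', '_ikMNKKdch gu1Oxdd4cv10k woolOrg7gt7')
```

'_ikMNKKdch -'

The pattern matches one or more of a word character; then one or more of a non-digit, then 1 to 4 of a word character (lazy), then exactly 4 of any character (captured); then a digit (non-capturing group); then anchored at the end.
Matches: at [11:36] → 'gu1Oxdd4cv10k woolOrg7gt7'.
Every occurrence is swapped for '-'.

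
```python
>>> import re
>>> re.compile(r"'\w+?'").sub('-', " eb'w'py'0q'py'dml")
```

" eb-py-py'dml"

Matches: at [3:6] → "'w'"; at [8:12] → "'0q'".
`sub` substitutes '-' at each match site.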